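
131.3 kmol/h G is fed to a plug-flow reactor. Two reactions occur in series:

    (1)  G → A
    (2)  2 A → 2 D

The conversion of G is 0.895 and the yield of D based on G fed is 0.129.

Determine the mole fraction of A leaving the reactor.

Conversion of G: G consumed = 1ξ₁ = 0.895 × 131.3 → ξ₁ = 117.5 kmol/h.
Yield of D: 2ξ₂ / 131.3 = 0.129 → ξ₂ = 8.469 kmol/h.
Outlet amounts (n = n₀ + Σ ν·ξ):
  G: 131.3 − 1(117.5) = 13.79
  A: 0 + 1(117.5) − 2(8.469) = 100.6
  D: 0 + 2(8.469) = 16.94
Total out = 131.3 kmol/h; y_A = 100.6 / 131.3 = 0.766.

0.766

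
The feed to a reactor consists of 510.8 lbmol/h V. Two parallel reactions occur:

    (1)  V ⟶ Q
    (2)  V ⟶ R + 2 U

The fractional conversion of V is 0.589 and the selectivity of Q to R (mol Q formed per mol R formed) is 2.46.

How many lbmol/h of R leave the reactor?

Conversion of V: V consumed = 0.589 × 510.8 = 300.9 lbmol/h = 1ξ₁ + 1ξ₂.
Selectivity: 1ξ₁ / (1ξ₂) = 2.46 → ξ₁ = 2.46 ξ₂.
Substitute: (1·2.46 + 1) ξ₂ = 300.9 → ξ₂ = 86.95 lbmol/h, ξ₁ = 213.9 lbmol/h.
Outlet amounts (n = n₀ + Σ ν·ξ):
  V: 510.8 − 1(213.9) − 1(86.95) = 209.9
  Q: 0 + 1(213.9) = 213.9
  R: 0 + 1(86.95) = 86.95
  U: 0 + 2(86.95) = 173.9

87 lbmol/h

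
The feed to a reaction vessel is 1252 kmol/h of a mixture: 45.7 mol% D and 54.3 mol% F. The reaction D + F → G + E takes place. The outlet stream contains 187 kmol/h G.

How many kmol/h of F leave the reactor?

493 kmol/h

For G: n = n₀ + 1ξ → 187 = 0 + 1ξ, giving ξ = 187 kmol/h.
Outlet amounts (n = n₀ + ν ξ):
  D: 572.2 − 1(187) = 385.2
  F: 679.8 − 1(187) = 492.8
  G: 0 + 1(187) = 187
  E: 0 + 1(187) = 187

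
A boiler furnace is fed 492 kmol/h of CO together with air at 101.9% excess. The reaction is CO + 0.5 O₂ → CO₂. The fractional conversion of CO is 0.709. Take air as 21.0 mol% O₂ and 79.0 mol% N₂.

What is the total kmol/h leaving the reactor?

2680 kmol/h

Stoichiometric O₂ = 0.5 × 492 = 246 kmol/h; O₂ fed = 246 × 2.019 = 496.7 kmol/h.
N₂ fed = 496.7 × 79/21 = 1868 kmol/h.
Fuel reacted = 0.709 × 492 → ξ = 348.8 kmol/h.
Outlet (n = n₀ + ν ξ):
  CO: 492 − 1(348.8) = 143.2
  O₂: 496.7 − 0.5(348.8) = 322.3
  N₂: 1868 (inert)
  CO₂: 0 + 1(348.8) = 348.8
Total out = 143.2 + 322.3 + 1868 + 348.8 = 2683 kmol/h.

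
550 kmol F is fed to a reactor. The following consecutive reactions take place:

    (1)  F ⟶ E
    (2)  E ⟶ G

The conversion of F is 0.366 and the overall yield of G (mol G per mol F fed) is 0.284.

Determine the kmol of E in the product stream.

Conversion of F: F consumed = 1ξ₁ = 0.366 × 550 → ξ₁ = 201.3 kmol.
Yield of G: 1ξ₂ / 550 = 0.284 → ξ₂ = 156.2 kmol.
Outlet amounts (n = n₀ + Σ ν·ξ):
  F: 550 − 1(201.3) = 348.7
  E: 0 + 1(201.3) − 1(156.2) = 45.1
  G: 0 + 1(156.2) = 156.2

45.1 kmol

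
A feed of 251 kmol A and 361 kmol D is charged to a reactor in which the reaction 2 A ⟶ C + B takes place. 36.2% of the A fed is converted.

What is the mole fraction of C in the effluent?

0.0742

A reacted = 0.362 × 251 = 90.86 kmol; ν_A = −2, so ξ = 90.86/2 = 45.43 kmol.
Outlet amounts (n = n₀ + ν ξ):
  A: 251 − 2(45.43) = 160.1
  C: 0 + 1(45.43) = 45.43
  B: 0 + 1(45.43) = 45.43
  D: 361 (inert)
Total out = 612 kmol; y_C = 45.43 / 612 = 0.07423.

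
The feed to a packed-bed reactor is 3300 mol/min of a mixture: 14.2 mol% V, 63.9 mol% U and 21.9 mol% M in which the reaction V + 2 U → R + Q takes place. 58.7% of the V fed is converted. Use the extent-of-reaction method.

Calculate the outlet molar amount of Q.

275 mol/min

V reacted = 0.587 × 468.6 = 275.1 mol/min; ν_V = −1, so ξ = 275.1/1 = 275.1 mol/min.
Outlet amounts (n = n₀ + ν ξ):
  V: 468.6 − 1(275.1) = 193.5
  U: 2109 − 2(275.1) = 1559
  R: 0 + 1(275.1) = 275.1
  Q: 0 + 1(275.1) = 275.1
  M: 722.7 (inert)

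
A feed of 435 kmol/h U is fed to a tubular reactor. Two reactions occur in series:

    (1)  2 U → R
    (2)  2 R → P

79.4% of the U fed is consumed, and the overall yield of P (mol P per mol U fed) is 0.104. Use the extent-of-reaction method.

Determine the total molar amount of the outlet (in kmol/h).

217 kmol/h

Conversion of U: U consumed = 2ξ₁ = 0.794 × 435 → ξ₁ = 172.7 kmol/h.
Yield of P: 1ξ₂ / 435 = 0.104 → ξ₂ = 45.24 kmol/h.
Outlet amounts (n = n₀ + Σ ν·ξ):
  U: 435 − 2(172.7) = 89.61
  R: 0 + 1(172.7) − 2(45.24) = 82.22
  P: 0 + 1(45.24) = 45.24
Total out = 89.61 + 82.22 + 45.24 = 217.1 kmol/h.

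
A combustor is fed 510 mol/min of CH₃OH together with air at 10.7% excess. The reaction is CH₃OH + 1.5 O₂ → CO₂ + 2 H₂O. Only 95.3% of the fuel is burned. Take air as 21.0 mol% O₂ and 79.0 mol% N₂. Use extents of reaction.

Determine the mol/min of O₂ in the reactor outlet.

Stoichiometric O₂ = 1.5 × 510 = 765 mol/min; O₂ fed = 765 × 1.107 = 846.9 mol/min.
N₂ fed = 846.9 × 79/21 = 3186 mol/min.
Fuel reacted = 0.953 × 510 → ξ = 486 mol/min.
Outlet (n = n₀ + ν ξ):
  CH₃OH: 510 − 1(486) = 23.97
  O₂: 846.9 − 1.5(486) = 117.8
  N₂: 3186 (inert)
  CO₂: 0 + 1(486) = 486
  H₂O: 0 + 2(486) = 972.1

118 mol/min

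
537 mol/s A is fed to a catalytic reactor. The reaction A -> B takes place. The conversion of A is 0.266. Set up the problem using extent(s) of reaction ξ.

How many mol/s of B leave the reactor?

A reacted = 0.266 × 537 = 142.8 mol/s; ν_A = −1, so ξ = 142.8/1 = 142.8 mol/s.
Outlet amounts (n = n₀ + ν ξ):
  A: 537 − 1(142.8) = 394.2
  B: 0 + 1(142.8) = 142.8

143 mol/s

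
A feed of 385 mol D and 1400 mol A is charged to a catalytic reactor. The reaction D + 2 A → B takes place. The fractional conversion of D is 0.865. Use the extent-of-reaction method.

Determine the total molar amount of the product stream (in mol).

D reacted = 0.865 × 385 = 333 mol; ν_D = −1, so ξ = 333/1 = 333 mol.
Outlet amounts (n = n₀ + ν ξ):
  D: 385 − 1(333) = 51.98
  A: 1400 − 2(333) = 734
  B: 0 + 1(333) = 333
Total out = 51.98 + 734 + 333 = 1119 mol.

1120 mol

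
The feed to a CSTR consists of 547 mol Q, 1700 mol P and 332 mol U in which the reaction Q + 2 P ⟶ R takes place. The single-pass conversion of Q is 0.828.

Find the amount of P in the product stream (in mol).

794 mol

Q reacted = 0.828 × 547 = 452.9 mol; ν_Q = −1, so ξ = 452.9/1 = 452.9 mol.
Outlet amounts (n = n₀ + ν ξ):
  Q: 547 − 1(452.9) = 94.08
  P: 1700 − 2(452.9) = 794.2
  R: 0 + 1(452.9) = 452.9
  U: 332 (inert)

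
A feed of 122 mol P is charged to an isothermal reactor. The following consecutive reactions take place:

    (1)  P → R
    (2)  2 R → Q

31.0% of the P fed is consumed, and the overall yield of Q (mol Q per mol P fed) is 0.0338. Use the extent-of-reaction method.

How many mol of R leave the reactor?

Conversion of P: P consumed = 1ξ₁ = 0.31 × 122 → ξ₁ = 37.82 mol.
Yield of Q: 1ξ₂ / 122 = 0.0338 → ξ₂ = 4.124 mol.
Outlet amounts (n = n₀ + Σ ν·ξ):
  P: 122 − 1(37.82) = 84.18
  R: 0 + 1(37.82) − 2(4.124) = 29.57
  Q: 0 + 1(4.124) = 4.124

29.6 mol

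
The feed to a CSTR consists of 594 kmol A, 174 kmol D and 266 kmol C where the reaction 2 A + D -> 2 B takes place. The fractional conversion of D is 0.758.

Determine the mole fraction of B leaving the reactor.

D reacted = 0.758 × 174 = 131.9 kmol; ν_D = −1, so ξ = 131.9/1 = 131.9 kmol.
Outlet amounts (n = n₀ + ν ξ):
  A: 594 − 2(131.9) = 330.2
  D: 174 − 1(131.9) = 42.11
  B: 0 + 2(131.9) = 263.8
  C: 266 (inert)
Total out = 902.1 kmol; y_B = 263.8 / 902.1 = 0.2924.

0.292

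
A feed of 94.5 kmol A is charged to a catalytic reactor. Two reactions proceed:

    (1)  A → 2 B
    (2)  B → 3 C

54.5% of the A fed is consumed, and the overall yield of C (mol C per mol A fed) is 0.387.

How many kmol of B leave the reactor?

90.8 kmol

Conversion of A: A consumed = 1ξ₁ = 0.545 × 94.5 → ξ₁ = 51.5 kmol.
Yield of C: 3ξ₂ / 94.5 = 0.387 → ξ₂ = 12.19 kmol.
Outlet amounts (n = n₀ + Σ ν·ξ):
  A: 94.5 − 1(51.5) = 43
  B: 0 + 2(51.5) − 1(12.19) = 90.81
  C: 0 + 3(12.19) = 36.57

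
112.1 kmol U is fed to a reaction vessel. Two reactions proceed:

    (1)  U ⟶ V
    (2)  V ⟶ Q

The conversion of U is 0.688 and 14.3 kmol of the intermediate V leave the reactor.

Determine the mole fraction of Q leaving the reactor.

Conversion of U: U consumed = 1ξ₁ = 0.688 × 112.1 → ξ₁ = 77.12 kmol.
V balance: n_V = 0 + 1ξ₁ − 1ξ₂ = 14.3 → ξ₂ = (1·77.12 − 14.3)/1 = 62.82 kmol.
Outlet amounts (n = n₀ + Σ ν·ξ):
  U: 112.1 − 1(77.12) = 34.98
  V: 0 + 1(77.12) − 1(62.82) = 14.3
  Q: 0 + 1(62.82) = 62.82
Total out = 112.1 kmol; y_Q = 62.82 / 112.1 = 0.5604.

0.56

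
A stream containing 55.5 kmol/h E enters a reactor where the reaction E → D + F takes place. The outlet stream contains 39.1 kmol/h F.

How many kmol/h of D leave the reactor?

For F: n = n₀ + 1ξ → 39.1 = 0 + 1ξ, giving ξ = 39.1 kmol/h.
Outlet amounts (n = n₀ + ν ξ):
  E: 55.5 − 1(39.1) = 16.4
  D: 0 + 1(39.1) = 39.1
  F: 0 + 1(39.1) = 39.1

39.1 kmol/h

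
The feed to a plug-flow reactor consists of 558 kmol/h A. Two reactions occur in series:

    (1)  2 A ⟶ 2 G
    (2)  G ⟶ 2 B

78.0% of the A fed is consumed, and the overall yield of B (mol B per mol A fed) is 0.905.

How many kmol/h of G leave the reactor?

183 kmol/h

Conversion of A: A consumed = 2ξ₁ = 0.78 × 558 → ξ₁ = 217.6 kmol/h.
Yield of B: 2ξ₂ / 558 = 0.905 → ξ₂ = 252.5 kmol/h.
Outlet amounts (n = n₀ + Σ ν·ξ):
  A: 558 − 2(217.6) = 122.8
  G: 0 + 2(217.6) − 1(252.5) = 182.7
  B: 0 + 2(252.5) = 505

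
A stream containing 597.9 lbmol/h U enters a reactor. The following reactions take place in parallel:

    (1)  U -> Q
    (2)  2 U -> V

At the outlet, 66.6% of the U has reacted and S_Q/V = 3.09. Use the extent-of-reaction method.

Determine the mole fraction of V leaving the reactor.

Conversion of U: U consumed = 0.666 × 597.9 = 398.2 lbmol/h = 1ξ₁ + 2ξ₂.
Selectivity: 1ξ₁ / (1ξ₂) = 3.09 → ξ₁ = 3.09 ξ₂.
Substitute: (1·3.09 + 2) ξ₂ = 398.2 → ξ₂ = 78.23 lbmol/h, ξ₁ = 241.7 lbmol/h.
Outlet amounts (n = n₀ + Σ ν·ξ):
  U: 597.9 − 1(241.7) − 2(78.23) = 199.7
  Q: 0 + 1(241.7) = 241.7
  V: 0 + 1(78.23) = 78.23
Total out = 519.7 lbmol/h; y_V = 78.23 / 519.7 = 0.1505.

0.151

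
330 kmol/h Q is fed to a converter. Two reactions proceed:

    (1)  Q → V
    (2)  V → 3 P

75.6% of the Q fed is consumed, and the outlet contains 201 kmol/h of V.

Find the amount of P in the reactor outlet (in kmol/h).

145 kmol/h

Conversion of Q: Q consumed = 1ξ₁ = 0.756 × 330 → ξ₁ = 249.5 kmol/h.
V balance: n_V = 0 + 1ξ₁ − 1ξ₂ = 201 → ξ₂ = (1·249.5 − 201)/1 = 48.48 kmol/h.
Outlet amounts (n = n₀ + Σ ν·ξ):
  Q: 330 − 1(249.5) = 80.52
  V: 0 + 1(249.5) − 1(48.48) = 201
  P: 0 + 3(48.48) = 145.4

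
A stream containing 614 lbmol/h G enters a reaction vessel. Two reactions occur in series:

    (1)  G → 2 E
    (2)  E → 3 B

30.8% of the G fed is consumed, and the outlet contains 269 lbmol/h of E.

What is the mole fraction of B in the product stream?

0.321

Conversion of G: G consumed = 1ξ₁ = 0.308 × 614 → ξ₁ = 189.1 lbmol/h.
E balance: n_E = 0 + 2ξ₁ − 1ξ₂ = 269 → ξ₂ = (2·189.1 − 269)/1 = 109.2 lbmol/h.
Outlet amounts (n = n₀ + Σ ν·ξ):
  G: 614 − 1(189.1) = 424.9
  E: 0 + 2(189.1) − 1(109.2) = 269
  B: 0 + 3(109.2) = 327.7
Total out = 1022 lbmol/h; y_B = 327.7 / 1022 = 0.3208.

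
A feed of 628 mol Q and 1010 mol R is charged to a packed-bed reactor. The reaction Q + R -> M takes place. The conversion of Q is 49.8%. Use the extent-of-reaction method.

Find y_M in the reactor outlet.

0.236

Q reacted = 0.498 × 628 = 312.7 mol; ν_Q = −1, so ξ = 312.7/1 = 312.7 mol.
Outlet amounts (n = n₀ + ν ξ):
  Q: 628 − 1(312.7) = 315.3
  R: 1010 − 1(312.7) = 697.3
  M: 0 + 1(312.7) = 312.7
Total out = 1325 mol; y_M = 312.7 / 1325 = 0.236.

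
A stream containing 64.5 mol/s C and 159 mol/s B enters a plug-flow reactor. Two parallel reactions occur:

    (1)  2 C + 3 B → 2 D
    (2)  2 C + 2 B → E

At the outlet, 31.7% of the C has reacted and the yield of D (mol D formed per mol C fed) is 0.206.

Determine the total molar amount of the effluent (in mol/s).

193 mol/s

Yield of D: 2ξ₁ / 64.5 = 0.206 → ξ₁ = 6.643 mol/s.
Conversion of C: 2ξ₁ + 2ξ₂ = 0.317 × 64.5 = 20.45 → ξ₂ = 3.58 mol/s.
Outlet amounts (n = n₀ + Σ ν·ξ):
  C: 64.5 − 2(6.643) − 2(3.58) = 44.05
  B: 159 − 3(6.643) − 2(3.58) = 131.9
  D: 0 + 2(6.643) = 13.29
  E: 0 + 1(3.58) = 3.58
Total out = 44.05 + 131.9 + 13.29 + 3.58 = 192.8 mol/s.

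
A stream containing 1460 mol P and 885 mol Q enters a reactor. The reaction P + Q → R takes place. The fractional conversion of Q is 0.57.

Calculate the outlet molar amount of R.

Q reacted = 0.57 × 885 = 504.4 mol; ν_Q = −1, so ξ = 504.4/1 = 504.4 mol.
Outlet amounts (n = n₀ + ν ξ):
  P: 1460 − 1(504.4) = 955.6
  Q: 885 − 1(504.4) = 380.6
  R: 0 + 1(504.4) = 504.4

504 mol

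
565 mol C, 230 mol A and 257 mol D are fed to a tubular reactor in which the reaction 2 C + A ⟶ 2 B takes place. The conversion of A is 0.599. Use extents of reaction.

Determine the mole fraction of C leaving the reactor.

A reacted = 0.599 × 230 = 137.8 mol; ν_A = −1, so ξ = 137.8/1 = 137.8 mol.
Outlet amounts (n = n₀ + ν ξ):
  C: 565 − 2(137.8) = 289.5
  A: 230 − 1(137.8) = 92.23
  B: 0 + 2(137.8) = 275.5
  D: 257 (inert)
Total out = 914.2 mol; y_C = 289.5 / 914.2 = 0.3166.

0.317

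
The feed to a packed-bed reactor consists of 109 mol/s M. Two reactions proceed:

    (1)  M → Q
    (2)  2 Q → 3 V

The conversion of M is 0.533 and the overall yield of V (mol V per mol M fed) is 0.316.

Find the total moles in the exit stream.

120 mol/s

Conversion of M: M consumed = 1ξ₁ = 0.533 × 109 → ξ₁ = 58.1 mol/s.
Yield of V: 3ξ₂ / 109 = 0.316 → ξ₂ = 11.48 mol/s.
Outlet amounts (n = n₀ + Σ ν·ξ):
  M: 109 − 1(58.1) = 50.9
  Q: 0 + 1(58.1) − 2(11.48) = 35.13
  V: 0 + 3(11.48) = 34.44
Total out = 50.9 + 35.13 + 34.44 = 120.5 mol/s.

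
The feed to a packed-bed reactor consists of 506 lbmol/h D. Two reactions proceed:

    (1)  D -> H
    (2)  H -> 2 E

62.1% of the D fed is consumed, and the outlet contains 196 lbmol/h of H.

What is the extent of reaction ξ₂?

ξ₂ = 118 lbmol/h

Conversion of D: D consumed = 1ξ₁ = 0.621 × 506 → ξ₁ = 314.2 lbmol/h.
H balance: n_H = 0 + 1ξ₁ − 1ξ₂ = 196 → ξ₂ = (1·314.2 − 196)/1 = 118.2 lbmol/h.
Outlet amounts (n = n₀ + Σ ν·ξ):
  D: 506 − 1(314.2) = 191.8
  H: 0 + 1(314.2) − 1(118.2) = 196
  E: 0 + 2(118.2) = 236.5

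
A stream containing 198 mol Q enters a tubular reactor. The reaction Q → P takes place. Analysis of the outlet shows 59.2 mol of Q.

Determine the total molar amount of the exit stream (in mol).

198 mol

For Q: n = n₀ − 1ξ → 59.2 = 198 − 1ξ, giving ξ = 138.8 mol.
Outlet amounts (n = n₀ + ν ξ):
  Q: 198 − 1(138.8) = 59.2
  P: 0 + 1(138.8) = 138.8
Total out = 59.2 + 138.8 = 198 mol.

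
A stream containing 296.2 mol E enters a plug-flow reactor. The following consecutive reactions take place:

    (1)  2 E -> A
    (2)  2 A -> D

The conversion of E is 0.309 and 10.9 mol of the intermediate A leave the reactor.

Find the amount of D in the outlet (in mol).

17.4 mol

Conversion of E: E consumed = 2ξ₁ = 0.309 × 296.2 → ξ₁ = 45.76 mol.
A balance: n_A = 0 + 1ξ₁ − 2ξ₂ = 10.9 → ξ₂ = (1·45.76 − 10.9)/2 = 17.43 mol.
Outlet amounts (n = n₀ + Σ ν·ξ):
  E: 296.2 − 2(45.76) = 204.7
  A: 0 + 1(45.76) − 2(17.43) = 10.9
  D: 0 + 1(17.43) = 17.43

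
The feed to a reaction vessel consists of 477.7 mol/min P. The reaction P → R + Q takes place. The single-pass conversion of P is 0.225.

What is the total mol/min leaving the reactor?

P reacted = 0.225 × 477.7 = 107.5 mol/min; ν_P = −1, so ξ = 107.5/1 = 107.5 mol/min.
Outlet amounts (n = n₀ + ν ξ):
  P: 477.7 − 1(107.5) = 370.2
  R: 0 + 1(107.5) = 107.5
  Q: 0 + 1(107.5) = 107.5
Total out = 370.2 + 107.5 + 107.5 = 585.2 mol/min.

585 mol/min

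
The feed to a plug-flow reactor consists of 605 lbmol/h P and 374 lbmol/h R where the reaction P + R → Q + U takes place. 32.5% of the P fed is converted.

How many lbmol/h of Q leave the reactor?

P reacted = 0.325 × 605 = 196.6 lbmol/h; ν_P = −1, so ξ = 196.6/1 = 196.6 lbmol/h.
Outlet amounts (n = n₀ + ν ξ):
  P: 605 − 1(196.6) = 408.4
  R: 374 − 1(196.6) = 177.4
  Q: 0 + 1(196.6) = 196.6
  U: 0 + 1(196.6) = 196.6

197 lbmol/h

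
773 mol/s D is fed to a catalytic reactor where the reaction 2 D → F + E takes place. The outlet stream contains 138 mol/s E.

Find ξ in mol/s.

For E: n = n₀ + 1ξ → 138 = 0 + 1ξ, giving ξ = 138 mol/s.
Outlet amounts (n = n₀ + ν ξ):
  D: 773 − 2(138) = 497
  F: 0 + 1(138) = 138
  E: 0 + 1(138) = 138

ξ = 138 mol/s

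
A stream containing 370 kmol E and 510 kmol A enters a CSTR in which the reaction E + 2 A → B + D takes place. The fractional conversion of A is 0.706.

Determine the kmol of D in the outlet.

A reacted = 0.706 × 510 = 360.1 kmol; ν_A = −2, so ξ = 360.1/2 = 180 kmol.
Outlet amounts (n = n₀ + ν ξ):
  E: 370 − 1(180) = 190
  A: 510 − 2(180) = 149.9
  B: 0 + 1(180) = 180
  D: 0 + 1(180) = 180

180 kmol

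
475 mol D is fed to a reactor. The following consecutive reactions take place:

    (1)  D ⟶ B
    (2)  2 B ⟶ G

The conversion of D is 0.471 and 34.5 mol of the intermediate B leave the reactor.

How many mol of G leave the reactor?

94.6 mol

Conversion of D: D consumed = 1ξ₁ = 0.471 × 475 → ξ₁ = 223.7 mol.
B balance: n_B = 0 + 1ξ₁ − 2ξ₂ = 34.5 → ξ₂ = (1·223.7 − 34.5)/2 = 94.61 mol.
Outlet amounts (n = n₀ + Σ ν·ξ):
  D: 475 − 1(223.7) = 251.3
  B: 0 + 1(223.7) − 2(94.61) = 34.5
  G: 0 + 1(94.61) = 94.61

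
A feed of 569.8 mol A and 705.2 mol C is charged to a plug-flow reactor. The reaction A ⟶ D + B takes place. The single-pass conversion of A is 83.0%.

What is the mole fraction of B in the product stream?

0.271

A reacted = 0.83 × 569.8 = 472.9 mol; ν_A = −1, so ξ = 472.9/1 = 472.9 mol.
Outlet amounts (n = n₀ + ν ξ):
  A: 569.8 − 1(472.9) = 96.87
  D: 0 + 1(472.9) = 472.9
  B: 0 + 1(472.9) = 472.9
  C: 705.2 (inert)
Total out = 1748 mol; y_B = 472.9 / 1748 = 0.2706.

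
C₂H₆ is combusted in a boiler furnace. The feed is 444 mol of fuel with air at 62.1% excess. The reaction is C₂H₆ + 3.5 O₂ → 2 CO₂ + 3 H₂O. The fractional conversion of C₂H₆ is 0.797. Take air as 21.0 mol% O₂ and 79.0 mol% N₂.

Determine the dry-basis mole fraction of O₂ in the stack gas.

Stoichiometric O₂ = 3.5 × 444 = 1554 mol; O₂ fed = 1554 × 1.621 = 2519 mol.
N₂ fed = 2519 × 79/21 = 9476 mol.
Fuel reacted = 0.797 × 444 → ξ = 353.9 mol.
Outlet (n = n₀ + ν ξ):
  C₂H₆: 444 − 1(353.9) = 90.13
  O₂: 2519 − 3.5(353.9) = 1280
  N₂: 9476 (inert)
  CO₂: 0 + 2(353.9) = 707.7
  H₂O: 0 + 3(353.9) = 1062
Dry total = 11550 mol; y_O₂ (dry) = 1280 / 11550 = 0.1108.

0.111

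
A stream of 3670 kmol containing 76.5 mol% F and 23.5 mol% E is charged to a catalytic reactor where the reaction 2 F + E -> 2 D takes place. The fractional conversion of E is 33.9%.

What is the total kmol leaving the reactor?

E reacted = 0.339 × 862.5 = 292.4 kmol; ν_E = −1, so ξ = 292.4/1 = 292.4 kmol.
Outlet amounts (n = n₀ + ν ξ):
  F: 2808 − 2(292.4) = 2223
  E: 862.5 − 1(292.4) = 570.1
  D: 0 + 2(292.4) = 584.7
Total out = 2223 + 570.1 + 584.7 = 3378 kmol.

3380 kmol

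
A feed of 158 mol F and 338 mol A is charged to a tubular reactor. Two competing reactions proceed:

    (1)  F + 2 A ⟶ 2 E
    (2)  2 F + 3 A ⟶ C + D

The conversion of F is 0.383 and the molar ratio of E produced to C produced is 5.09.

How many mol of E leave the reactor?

67.8 mol

Conversion of F: F consumed = 0.383 × 158 = 60.51 mol = 1ξ₁ + 2ξ₂.
Selectivity: 2ξ₁ / (1ξ₂) = 5.09 → ξ₁ = 2.545 ξ₂.
Substitute: (1·2.545 + 2) ξ₂ = 60.51 → ξ₂ = 13.31 mol, ξ₁ = 33.89 mol.
Outlet amounts (n = n₀ + Σ ν·ξ):
  F: 158 − 1(33.89) − 2(13.31) = 97.49
  A: 338 − 2(33.89) − 3(13.31) = 230.3
  E: 0 + 2(33.89) = 67.77
  C: 0 + 1(13.31) = 13.31
  D: 0 + 1(13.31) = 13.31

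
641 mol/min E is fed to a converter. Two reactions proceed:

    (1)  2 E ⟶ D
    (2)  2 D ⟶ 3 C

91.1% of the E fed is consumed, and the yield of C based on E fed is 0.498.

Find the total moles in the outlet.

Conversion of E: E consumed = 2ξ₁ = 0.911 × 641 → ξ₁ = 292 mol/min.
Yield of C: 3ξ₂ / 641 = 0.498 → ξ₂ = 106.4 mol/min.
Outlet amounts (n = n₀ + Σ ν·ξ):
  E: 641 − 2(292) = 57.05
  D: 0 + 1(292) − 2(106.4) = 79.16
  C: 0 + 3(106.4) = 319.2
Total out = 57.05 + 79.16 + 319.2 = 455.4 mol/min.

455 mol/min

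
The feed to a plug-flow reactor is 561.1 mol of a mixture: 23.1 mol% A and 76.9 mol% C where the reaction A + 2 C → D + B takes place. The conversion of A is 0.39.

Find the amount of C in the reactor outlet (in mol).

330 mol

A reacted = 0.39 × 129.6 = 50.55 mol; ν_A = −1, so ξ = 50.55/1 = 50.55 mol.
Outlet amounts (n = n₀ + ν ξ):
  A: 129.6 − 1(50.55) = 79.06
  C: 431.5 − 2(50.55) = 330.4
  D: 0 + 1(50.55) = 50.55
  B: 0 + 1(50.55) = 50.55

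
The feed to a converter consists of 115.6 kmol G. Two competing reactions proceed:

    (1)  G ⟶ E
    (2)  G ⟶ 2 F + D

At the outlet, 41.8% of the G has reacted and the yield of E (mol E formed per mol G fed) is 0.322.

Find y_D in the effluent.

Yield of E: 1ξ₁ / 115.6 = 0.322 → ξ₁ = 37.22 kmol.
Conversion of G: 1ξ₁ + 1ξ₂ = 0.418 × 115.6 = 48.32 → ξ₂ = 11.1 kmol.
Outlet amounts (n = n₀ + Σ ν·ξ):
  G: 115.6 − 1(37.22) − 1(11.1) = 67.28
  E: 0 + 1(37.22) = 37.22
  F: 0 + 2(11.1) = 22.2
  D: 0 + 1(11.1) = 11.1
Total out = 137.8 kmol; y_D = 11.1 / 137.8 = 0.08054.

0.0805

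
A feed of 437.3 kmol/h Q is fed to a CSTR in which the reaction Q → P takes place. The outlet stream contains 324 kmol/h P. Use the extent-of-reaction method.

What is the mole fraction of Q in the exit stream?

For P: n = n₀ + 1ξ → 324 = 0 + 1ξ, giving ξ = 324 kmol/h.
Outlet amounts (n = n₀ + ν ξ):
  Q: 437.3 − 1(324) = 113.3
  P: 0 + 1(324) = 324
Total out = 437.3 kmol/h; y_Q = 113.3 / 437.3 = 0.2591.

0.259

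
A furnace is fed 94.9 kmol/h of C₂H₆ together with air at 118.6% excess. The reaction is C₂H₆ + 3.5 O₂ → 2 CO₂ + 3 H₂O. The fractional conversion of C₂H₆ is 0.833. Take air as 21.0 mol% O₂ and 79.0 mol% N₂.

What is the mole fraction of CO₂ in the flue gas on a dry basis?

0.0471

Stoichiometric O₂ = 3.5 × 94.9 = 332.2 kmol/h; O₂ fed = 332.2 × 2.186 = 726.1 kmol/h.
N₂ fed = 726.1 × 79/21 = 2731 kmol/h.
Fuel reacted = 0.833 × 94.9 → ξ = 79.05 kmol/h.
Outlet (n = n₀ + ν ξ):
  C₂H₆: 94.9 − 1(79.05) = 15.85
  O₂: 726.1 − 3.5(79.05) = 449.4
  N₂: 2731 (inert)
  CO₂: 0 + 2(79.05) = 158.1
  H₂O: 0 + 3(79.05) = 237.2
Dry total = 3355 kmol/h; y_CO₂ (dry) = 158.1 / 3355 = 0.04713.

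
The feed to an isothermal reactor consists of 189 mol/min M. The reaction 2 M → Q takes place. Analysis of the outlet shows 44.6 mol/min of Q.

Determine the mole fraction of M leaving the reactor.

0.691

For Q: n = n₀ + 1ξ → 44.6 = 0 + 1ξ, giving ξ = 44.6 mol/min.
Outlet amounts (n = n₀ + ν ξ):
  M: 189 − 2(44.6) = 99.8
  Q: 0 + 1(44.6) = 44.6
Total out = 144.4 mol/min; y_M = 99.8 / 144.4 = 0.6911.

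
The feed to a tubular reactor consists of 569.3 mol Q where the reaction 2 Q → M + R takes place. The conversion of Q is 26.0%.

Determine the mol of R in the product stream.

Q reacted = 0.26 × 569.3 = 148 mol; ν_Q = −2, so ξ = 148/2 = 74.01 mol.
Outlet amounts (n = n₀ + ν ξ):
  Q: 569.3 − 2(74.01) = 421.3
  M: 0 + 1(74.01) = 74.01
  R: 0 + 1(74.01) = 74.01

74 mol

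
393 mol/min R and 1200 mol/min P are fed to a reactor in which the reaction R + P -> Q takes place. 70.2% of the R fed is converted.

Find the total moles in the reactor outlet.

1320 mol/min

R reacted = 0.702 × 393 = 275.9 mol/min; ν_R = −1, so ξ = 275.9/1 = 275.9 mol/min.
Outlet amounts (n = n₀ + ν ξ):
  R: 393 − 1(275.9) = 117.1
  P: 1200 − 1(275.9) = 924.1
  Q: 0 + 1(275.9) = 275.9
Total out = 117.1 + 924.1 + 275.9 = 1317 mol/min.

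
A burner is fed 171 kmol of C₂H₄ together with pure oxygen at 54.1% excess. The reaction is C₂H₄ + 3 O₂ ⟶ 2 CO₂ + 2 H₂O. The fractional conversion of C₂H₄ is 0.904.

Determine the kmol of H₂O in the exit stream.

Stoichiometric O₂ = 3 × 171 = 513 kmol; O₂ fed = 513 × 1.541 = 790.5 kmol.
Fuel reacted = 0.904 × 171 → ξ = 154.6 kmol.
Outlet (n = n₀ + ν ξ):
  C₂H₄: 171 − 1(154.6) = 16.42
  O₂: 790.5 − 3(154.6) = 326.8
  CO₂: 0 + 2(154.6) = 309.2
  H₂O: 0 + 2(154.6) = 309.2

309 kmol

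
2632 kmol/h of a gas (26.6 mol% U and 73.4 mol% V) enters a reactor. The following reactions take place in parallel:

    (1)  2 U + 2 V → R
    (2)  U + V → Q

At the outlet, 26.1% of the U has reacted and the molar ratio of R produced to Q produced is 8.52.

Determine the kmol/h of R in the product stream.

Conversion of U: U consumed = 0.261 × 700.1 = 182.7 kmol/h = 2ξ₁ + 1ξ₂.
Selectivity: 1ξ₁ / (1ξ₂) = 8.52 → ξ₁ = 8.52 ξ₂.
Substitute: (2·8.52 + 1) ξ₂ = 182.7 → ξ₂ = 10.13 kmol/h, ξ₁ = 86.3 kmol/h.
Outlet amounts (n = n₀ + Σ ν·ξ):
  U: 700.1 − 2(86.3) − 1(10.13) = 517.4
  V: 1932 − 2(86.3) − 1(10.13) = 1749
  R: 0 + 1(86.3) = 86.3
  Q: 0 + 1(10.13) = 10.13

86.3 kmol/h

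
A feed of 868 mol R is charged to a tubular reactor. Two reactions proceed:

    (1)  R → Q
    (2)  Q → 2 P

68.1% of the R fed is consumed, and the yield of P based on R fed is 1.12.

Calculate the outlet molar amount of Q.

Conversion of R: R consumed = 1ξ₁ = 0.681 × 868 → ξ₁ = 591.1 mol.
Yield of P: 2ξ₂ / 868 = 1.12 → ξ₂ = 486.1 mol.
Outlet amounts (n = n₀ + Σ ν·ξ):
  R: 868 − 1(591.1) = 276.9
  Q: 0 + 1(591.1) − 1(486.1) = 105
  P: 0 + 2(486.1) = 972.2

105 mol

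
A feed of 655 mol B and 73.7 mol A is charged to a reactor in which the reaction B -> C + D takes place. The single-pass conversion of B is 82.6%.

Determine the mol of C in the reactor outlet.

B reacted = 0.826 × 655 = 541 mol; ν_B = −1, so ξ = 541/1 = 541 mol.
Outlet amounts (n = n₀ + ν ξ):
  B: 655 − 1(541) = 114
  C: 0 + 1(541) = 541
  D: 0 + 1(541) = 541
  A: 73.7 (inert)

541 mol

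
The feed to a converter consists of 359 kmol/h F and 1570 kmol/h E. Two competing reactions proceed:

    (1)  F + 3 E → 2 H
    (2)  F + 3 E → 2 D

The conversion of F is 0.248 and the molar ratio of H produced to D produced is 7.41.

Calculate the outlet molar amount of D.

21.2 kmol/h

Conversion of F: F consumed = 0.248 × 359 = 89.03 kmol/h = 1ξ₁ + 1ξ₂.
Selectivity: 2ξ₁ / (2ξ₂) = 7.41 → ξ₁ = 7.41 ξ₂.
Substitute: (1·7.41 + 1) ξ₂ = 89.03 → ξ₂ = 10.59 kmol/h, ξ₁ = 78.45 kmol/h.
Outlet amounts (n = n₀ + Σ ν·ξ):
  F: 359 − 1(78.45) − 1(10.59) = 270
  E: 1570 − 3(78.45) − 3(10.59) = 1303
  H: 0 + 2(78.45) = 156.9
  D: 0 + 2(10.59) = 21.17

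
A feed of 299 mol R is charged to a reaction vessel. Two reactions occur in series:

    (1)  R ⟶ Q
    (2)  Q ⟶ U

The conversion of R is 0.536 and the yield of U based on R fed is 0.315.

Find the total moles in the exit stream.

299 mol

Conversion of R: R consumed = 1ξ₁ = 0.536 × 299 → ξ₁ = 160.3 mol.
Yield of U: 1ξ₂ / 299 = 0.315 → ξ₂ = 94.19 mol.
Outlet amounts (n = n₀ + Σ ν·ξ):
  R: 299 − 1(160.3) = 138.7
  Q: 0 + 1(160.3) − 1(94.19) = 66.08
  U: 0 + 1(94.19) = 94.19
Total out = 138.7 + 66.08 + 94.19 = 299 mol.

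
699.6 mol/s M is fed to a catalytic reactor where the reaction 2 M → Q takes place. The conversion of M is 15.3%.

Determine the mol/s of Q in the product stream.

M reacted = 0.153 × 699.6 = 107 mol/s; ν_M = −2, so ξ = 107/2 = 53.52 mol/s.
Outlet amounts (n = n₀ + ν ξ):
  M: 699.6 − 2(53.52) = 592.6
  Q: 0 + 1(53.52) = 53.52

53.5 mol/s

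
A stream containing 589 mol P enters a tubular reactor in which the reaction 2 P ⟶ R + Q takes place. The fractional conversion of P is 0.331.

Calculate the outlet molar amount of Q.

P reacted = 0.331 × 589 = 195 mol; ν_P = −2, so ξ = 195/2 = 97.48 mol.
Outlet amounts (n = n₀ + ν ξ):
  P: 589 − 2(97.48) = 394
  R: 0 + 1(97.48) = 97.48
  Q: 0 + 1(97.48) = 97.48

97.5 mol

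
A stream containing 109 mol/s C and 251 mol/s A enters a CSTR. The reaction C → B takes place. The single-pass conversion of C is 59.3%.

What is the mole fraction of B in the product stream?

C reacted = 0.593 × 109 = 64.64 mol/s; ν_C = −1, so ξ = 64.64/1 = 64.64 mol/s.
Outlet amounts (n = n₀ + ν ξ):
  C: 109 − 1(64.64) = 44.36
  B: 0 + 1(64.64) = 64.64
  A: 251 (inert)
Total out = 360 mol/s; y_B = 64.64 / 360 = 0.1795.

0.18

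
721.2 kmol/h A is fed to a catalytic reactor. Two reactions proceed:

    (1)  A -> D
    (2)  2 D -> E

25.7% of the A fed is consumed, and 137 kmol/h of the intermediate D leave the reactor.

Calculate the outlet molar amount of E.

Conversion of A: A consumed = 1ξ₁ = 0.257 × 721.2 → ξ₁ = 185.3 kmol/h.
D balance: n_D = 0 + 1ξ₁ − 2ξ₂ = 137 → ξ₂ = (1·185.3 − 137)/2 = 24.17 kmol/h.
Outlet amounts (n = n₀ + Σ ν·ξ):
  A: 721.2 − 1(185.3) = 535.9
  D: 0 + 1(185.3) − 2(24.17) = 137
  E: 0 + 1(24.17) = 24.17

24.2 kmol/h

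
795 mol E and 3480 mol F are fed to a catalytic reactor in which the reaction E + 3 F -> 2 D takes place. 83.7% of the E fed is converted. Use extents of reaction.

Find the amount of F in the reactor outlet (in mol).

E reacted = 0.837 × 795 = 665.4 mol; ν_E = −1, so ξ = 665.4/1 = 665.4 mol.
Outlet amounts (n = n₀ + ν ξ):
  E: 795 − 1(665.4) = 129.6
  F: 3480 − 3(665.4) = 1484
  D: 0 + 2(665.4) = 1331

1480 mol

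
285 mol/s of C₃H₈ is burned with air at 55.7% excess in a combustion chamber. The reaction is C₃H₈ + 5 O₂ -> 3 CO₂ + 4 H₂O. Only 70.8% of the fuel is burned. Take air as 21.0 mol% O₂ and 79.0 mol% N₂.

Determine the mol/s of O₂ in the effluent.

1210 mol/s

Stoichiometric O₂ = 5 × 285 = 1425 mol/s; O₂ fed = 1425 × 1.557 = 2219 mol/s.
N₂ fed = 2219 × 79/21 = 8347 mol/s.
Fuel reacted = 0.708 × 285 → ξ = 201.8 mol/s.
Outlet (n = n₀ + ν ξ):
  C₃H₈: 285 − 1(201.8) = 83.22
  O₂: 2219 − 5(201.8) = 1210
  N₂: 8347 (inert)
  CO₂: 0 + 3(201.8) = 605.3
  H₂O: 0 + 4(201.8) = 807.1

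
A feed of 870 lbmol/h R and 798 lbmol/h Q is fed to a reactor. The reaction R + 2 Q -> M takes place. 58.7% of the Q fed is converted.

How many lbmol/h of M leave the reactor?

234 lbmol/h

Q reacted = 0.587 × 798 = 468.4 lbmol/h; ν_Q = −2, so ξ = 468.4/2 = 234.2 lbmol/h.
Outlet amounts (n = n₀ + ν ξ):
  R: 870 − 1(234.2) = 635.8
  Q: 798 − 2(234.2) = 329.6
  M: 0 + 1(234.2) = 234.2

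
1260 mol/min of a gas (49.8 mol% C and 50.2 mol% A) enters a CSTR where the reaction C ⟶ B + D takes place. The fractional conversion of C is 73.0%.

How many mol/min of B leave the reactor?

C reacted = 0.73 × 627.5 = 458.1 mol/min; ν_C = −1, so ξ = 458.1/1 = 458.1 mol/min.
Outlet amounts (n = n₀ + ν ξ):
  C: 627.5 − 1(458.1) = 169.4
  B: 0 + 1(458.1) = 458.1
  D: 0 + 1(458.1) = 458.1
  A: 632.5 (inert)

458 mol/min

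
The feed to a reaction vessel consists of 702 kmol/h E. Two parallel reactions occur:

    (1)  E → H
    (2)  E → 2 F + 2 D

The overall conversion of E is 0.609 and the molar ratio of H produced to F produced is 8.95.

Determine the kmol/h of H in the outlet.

405 kmol/h

Conversion of E: E consumed = 0.609 × 702 = 427.5 kmol/h = 1ξ₁ + 1ξ₂.
Selectivity: 1ξ₁ / (2ξ₂) = 8.95 → ξ₁ = 17.9 ξ₂.
Substitute: (1·17.9 + 1) ξ₂ = 427.5 → ξ₂ = 22.62 kmol/h, ξ₁ = 404.9 kmol/h.
Outlet amounts (n = n₀ + Σ ν·ξ):
  E: 702 − 1(404.9) − 1(22.62) = 274.5
  H: 0 + 1(404.9) = 404.9
  F: 0 + 2(22.62) = 45.24
  D: 0 + 2(22.62) = 45.24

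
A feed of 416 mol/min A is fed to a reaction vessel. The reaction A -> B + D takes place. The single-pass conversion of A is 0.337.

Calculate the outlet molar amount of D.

A reacted = 0.337 × 416 = 140.2 mol/min; ν_A = −1, so ξ = 140.2/1 = 140.2 mol/min.
Outlet amounts (n = n₀ + ν ξ):
  A: 416 − 1(140.2) = 275.8
  B: 0 + 1(140.2) = 140.2
  D: 0 + 1(140.2) = 140.2

140 mol/min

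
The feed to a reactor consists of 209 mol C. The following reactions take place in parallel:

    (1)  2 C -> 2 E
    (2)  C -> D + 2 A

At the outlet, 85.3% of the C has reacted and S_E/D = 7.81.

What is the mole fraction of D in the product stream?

0.0811

Conversion of C: C consumed = 0.853 × 209 = 178.3 mol = 2ξ₁ + 1ξ₂.
Selectivity: 2ξ₁ / (1ξ₂) = 7.81 → ξ₁ = 3.905 ξ₂.
Substitute: (2·3.905 + 1) ξ₂ = 178.3 → ξ₂ = 20.24 mol, ξ₁ = 79.02 mol.
Outlet amounts (n = n₀ + Σ ν·ξ):
  C: 209 − 2(79.02) − 1(20.24) = 30.72
  E: 0 + 2(79.02) = 158
  D: 0 + 1(20.24) = 20.24
  A: 0 + 2(20.24) = 40.47
Total out = 249.5 mol; y_D = 20.24 / 249.5 = 0.08111.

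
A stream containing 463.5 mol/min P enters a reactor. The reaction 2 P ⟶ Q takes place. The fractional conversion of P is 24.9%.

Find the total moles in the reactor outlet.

P reacted = 0.249 × 463.5 = 115.4 mol/min; ν_P = −2, so ξ = 115.4/2 = 57.71 mol/min.
Outlet amounts (n = n₀ + ν ξ):
  P: 463.5 − 2(57.71) = 348.1
  Q: 0 + 1(57.71) = 57.71
Total out = 348.1 + 57.71 = 405.8 mol/min.

406 mol/min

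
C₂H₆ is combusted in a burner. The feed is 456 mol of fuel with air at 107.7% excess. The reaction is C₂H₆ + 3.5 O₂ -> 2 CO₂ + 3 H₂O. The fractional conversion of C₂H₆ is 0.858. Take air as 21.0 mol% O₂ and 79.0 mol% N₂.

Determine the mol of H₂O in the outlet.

1170 mol

Stoichiometric O₂ = 3.5 × 456 = 1596 mol; O₂ fed = 1596 × 2.077 = 3315 mol.
N₂ fed = 3315 × 79/21 = 12470 mol.
Fuel reacted = 0.858 × 456 → ξ = 391.2 mol.
Outlet (n = n₀ + ν ξ):
  C₂H₆: 456 − 1(391.2) = 64.75
  O₂: 3315 − 3.5(391.2) = 1946
  N₂: 12470 (inert)
  CO₂: 0 + 2(391.2) = 782.5
  H₂O: 0 + 3(391.2) = 1174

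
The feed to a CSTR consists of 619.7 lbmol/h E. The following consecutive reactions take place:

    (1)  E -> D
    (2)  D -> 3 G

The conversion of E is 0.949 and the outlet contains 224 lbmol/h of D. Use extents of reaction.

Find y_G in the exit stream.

0.81

Conversion of E: E consumed = 1ξ₁ = 0.949 × 619.7 → ξ₁ = 588.1 lbmol/h.
D balance: n_D = 0 + 1ξ₁ − 1ξ₂ = 224 → ξ₂ = (1·588.1 − 224)/1 = 364.1 lbmol/h.
Outlet amounts (n = n₀ + Σ ν·ξ):
  E: 619.7 − 1(588.1) = 31.6
  D: 0 + 1(588.1) − 1(364.1) = 224
  G: 0 + 3(364.1) = 1092
Total out = 1348 lbmol/h; y_G = 1092 / 1348 = 0.8104.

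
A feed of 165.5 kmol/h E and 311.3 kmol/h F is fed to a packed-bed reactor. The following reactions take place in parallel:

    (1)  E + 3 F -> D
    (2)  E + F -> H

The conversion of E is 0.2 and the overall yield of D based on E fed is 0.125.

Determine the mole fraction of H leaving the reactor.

0.0309

Yield of D: 1ξ₁ / 165.5 = 0.125 → ξ₁ = 20.69 kmol/h.
Conversion of E: 1ξ₁ + 1ξ₂ = 0.2 × 165.5 = 33.1 → ξ₂ = 12.41 kmol/h.
Outlet amounts (n = n₀ + Σ ν·ξ):
  E: 165.5 − 1(20.69) − 1(12.41) = 132.4
  F: 311.3 − 3(20.69) − 1(12.41) = 236.8
  D: 0 + 1(20.69) = 20.69
  H: 0 + 1(12.41) = 12.41
Total out = 402.3 kmol/h; y_H = 12.41 / 402.3 = 0.03085.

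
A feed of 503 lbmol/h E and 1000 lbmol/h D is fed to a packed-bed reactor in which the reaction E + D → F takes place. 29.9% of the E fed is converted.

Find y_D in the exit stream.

0.628

E reacted = 0.299 × 503 = 150.4 lbmol/h; ν_E = −1, so ξ = 150.4/1 = 150.4 lbmol/h.
Outlet amounts (n = n₀ + ν ξ):
  E: 503 − 1(150.4) = 352.6
  D: 1000 − 1(150.4) = 849.6
  F: 0 + 1(150.4) = 150.4
Total out = 1353 lbmol/h; y_D = 849.6 / 1353 = 0.6281.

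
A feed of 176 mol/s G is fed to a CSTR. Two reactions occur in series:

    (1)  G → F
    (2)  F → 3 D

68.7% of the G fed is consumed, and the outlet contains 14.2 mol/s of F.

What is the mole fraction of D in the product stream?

Conversion of G: G consumed = 1ξ₁ = 0.687 × 176 → ξ₁ = 120.9 mol/s.
F balance: n_F = 0 + 1ξ₁ − 1ξ₂ = 14.2 → ξ₂ = (1·120.9 − 14.2)/1 = 106.7 mol/s.
Outlet amounts (n = n₀ + Σ ν·ξ):
  G: 176 − 1(120.9) = 55.09
  F: 0 + 1(120.9) − 1(106.7) = 14.2
  D: 0 + 3(106.7) = 320.1
Total out = 389.4 mol/s; y_D = 320.1 / 389.4 = 0.8221.

0.822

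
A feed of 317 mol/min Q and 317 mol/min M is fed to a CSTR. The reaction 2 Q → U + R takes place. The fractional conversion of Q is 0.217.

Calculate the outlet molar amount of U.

34.4 mol/min

Q reacted = 0.217 × 317 = 68.79 mol/min; ν_Q = −2, so ξ = 68.79/2 = 34.39 mol/min.
Outlet amounts (n = n₀ + ν ξ):
  Q: 317 − 2(34.39) = 248.2
  U: 0 + 1(34.39) = 34.39
  R: 0 + 1(34.39) = 34.39
  M: 317 (inert)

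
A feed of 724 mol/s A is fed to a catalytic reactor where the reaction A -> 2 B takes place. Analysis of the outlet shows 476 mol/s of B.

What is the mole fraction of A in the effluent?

0.505

For B: n = n₀ + 2ξ → 476 = 0 + 2ξ, giving ξ = 238 mol/s.
Outlet amounts (n = n₀ + ν ξ):
  A: 724 − 1(238) = 486
  B: 0 + 2(238) = 476
Total out = 962 mol/s; y_A = 486 / 962 = 0.5052.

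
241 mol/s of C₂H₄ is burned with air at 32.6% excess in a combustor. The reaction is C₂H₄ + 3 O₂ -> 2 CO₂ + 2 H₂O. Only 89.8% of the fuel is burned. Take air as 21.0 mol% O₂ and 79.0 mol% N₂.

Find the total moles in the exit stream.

4810 mol/s

Stoichiometric O₂ = 3 × 241 = 723 mol/s; O₂ fed = 723 × 1.326 = 958.7 mol/s.
N₂ fed = 958.7 × 79/21 = 3607 mol/s.
Fuel reacted = 0.898 × 241 → ξ = 216.4 mol/s.
Outlet (n = n₀ + ν ξ):
  C₂H₄: 241 − 1(216.4) = 24.58
  O₂: 958.7 − 3(216.4) = 309.4
  N₂: 3607 (inert)
  CO₂: 0 + 2(216.4) = 432.8
  H₂O: 0 + 2(216.4) = 432.8
Total out = 24.58 + 309.4 + 3607 + 432.8 + 432.8 = 4806 mol/s.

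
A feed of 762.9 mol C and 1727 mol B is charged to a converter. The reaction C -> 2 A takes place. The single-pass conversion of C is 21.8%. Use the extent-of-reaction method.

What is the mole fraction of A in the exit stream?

0.125

C reacted = 0.218 × 762.9 = 166.3 mol; ν_C = −1, so ξ = 166.3/1 = 166.3 mol.
Outlet amounts (n = n₀ + ν ξ):
  C: 762.9 − 1(166.3) = 596.6
  A: 0 + 2(166.3) = 332.6
  B: 1727 (inert)
Total out = 2656 mol; y_A = 332.6 / 2656 = 0.1252.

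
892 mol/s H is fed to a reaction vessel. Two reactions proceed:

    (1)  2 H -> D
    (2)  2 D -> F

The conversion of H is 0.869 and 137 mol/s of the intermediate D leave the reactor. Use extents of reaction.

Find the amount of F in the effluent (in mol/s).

Conversion of H: H consumed = 2ξ₁ = 0.869 × 892 → ξ₁ = 387.6 mol/s.
D balance: n_D = 0 + 1ξ₁ − 2ξ₂ = 137 → ξ₂ = (1·387.6 − 137)/2 = 125.3 mol/s.
Outlet amounts (n = n₀ + Σ ν·ξ):
  H: 892 − 2(387.6) = 116.9
  D: 0 + 1(387.6) − 2(125.3) = 137
  F: 0 + 1(125.3) = 125.3

125 mol/s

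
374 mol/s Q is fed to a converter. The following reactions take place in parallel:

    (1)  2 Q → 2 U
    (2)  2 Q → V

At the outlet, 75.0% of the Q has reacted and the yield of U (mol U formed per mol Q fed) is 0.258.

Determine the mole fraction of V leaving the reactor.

0.326

Yield of U: 2ξ₁ / 374 = 0.258 → ξ₁ = 48.25 mol/s.
Conversion of Q: 2ξ₁ + 2ξ₂ = 0.75 × 374 = 280.5 → ξ₂ = 92 mol/s.
Outlet amounts (n = n₀ + Σ ν·ξ):
  Q: 374 − 2(48.25) − 2(92) = 93.5
  U: 0 + 2(48.25) = 96.49
  V: 0 + 1(92) = 92
Total out = 282 mol/s; y_V = 92 / 282 = 0.3263.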